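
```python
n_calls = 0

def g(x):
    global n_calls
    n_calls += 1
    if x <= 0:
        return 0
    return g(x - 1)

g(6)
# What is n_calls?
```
Call trace:
g(x=6)
  g(x=5)
    g(x=4)
      g(x=3)
        g(x=2)
          g(x=1)
            g(x=0)
            -> return 0
          -> return 0
        -> return 0
      -> return 0
    -> return 0
  -> return 0
-> return 0

n_calls is incremented once per call. g is entered once for each x = 6, 5, 4, 3, 2, 1, 0 (the x <= 0 call returns without recursing), i.e. 6 + 1 calls.
n_calls = 7

Final answer: 7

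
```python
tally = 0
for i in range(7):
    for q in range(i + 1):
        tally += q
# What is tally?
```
Trace:
  tally=0
  tally=0, i=0, q=0
  tally=0, i=1, q=0
  tally=1, i=1, q=1
  tally=1, i=2, q=0
  tally=2, i=2, q=1
  tally=4, i=2, q=2
  tally=4, i=3, q=0
  tally=5, i=3, q=1
  tally=7, i=3, q=2
  tally=10, i=3, q=3
  tally=10, i=4, q=0
  tally=11, i=4, q=1
  tally=13, i=4, q=2
  tally=16, i=4, q=3
  tally=20, i=4, q=4
  tally=20, i=5, q=0
  tally=21, i=5, q=1
  tally=23, i=5, q=2
  tally=26, i=5, q=3
  tally=30, i=5, q=4
  tally=35, i=5, q=5
  tally=35, i=6, q=0
  tally=36, i=6, q=1
  tally=38, i=6, q=2
  tally=41, i=6, q=3
  tally=45, i=6, q=4
  tally=50, i=6, q=5
  tally=56, i=6, q=6

Final answer: 56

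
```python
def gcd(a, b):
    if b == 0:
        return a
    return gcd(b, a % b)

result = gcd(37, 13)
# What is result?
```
Call trace:
gcd(a=37, b=13)
  gcd(a=13, b=11)
    gcd(a=11, b=2)
      gcd(a=2, b=1)
        gcd(a=1, b=0)
        -> return 1
      -> return 1
    -> return 1
  -> return 1
-> return 1

Final answer: 1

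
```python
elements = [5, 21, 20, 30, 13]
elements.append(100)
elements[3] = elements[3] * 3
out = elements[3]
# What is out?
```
Trace:
  elements=[5, 21, 20, 30, 13]
  elements=[5, 21, 20, 30, 13, 100]
  elements=[5, 21, 20, 90, 13, 100]
  elements=[5, 21, 20, 90, 13, 100], out=90

Final answer: 90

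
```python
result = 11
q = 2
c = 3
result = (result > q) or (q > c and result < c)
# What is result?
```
Trace:
  result=11
  result=11, q=2
  result=11, q=2, c=3
  result=True, q=2, c=3

Final answer: True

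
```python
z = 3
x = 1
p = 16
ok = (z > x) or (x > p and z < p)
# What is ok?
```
Trace:
  z=3
  z=3, x=1
  z=3, x=1, p=16
  z=3, x=1, p=16, ok=True

Final answer: True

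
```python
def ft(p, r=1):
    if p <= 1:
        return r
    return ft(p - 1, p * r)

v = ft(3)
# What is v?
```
Call trace:
ft(p=3, r=1)
  ft(p=2, r=3)
    ft(p=1, r=6)
    -> return 6
  -> return 6
-> return 6

Final answer: 6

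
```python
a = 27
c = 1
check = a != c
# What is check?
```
Trace:
  a=27
  a=27, c=1
  a=27, c=1, check=True

Final answer: True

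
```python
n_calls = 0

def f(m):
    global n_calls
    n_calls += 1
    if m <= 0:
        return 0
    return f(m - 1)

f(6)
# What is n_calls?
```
Call trace:
f(m=6)
  f(m=5)
    f(m=4)
      f(m=3)
        f(m=2)
          f(m=1)
            f(m=0)
            -> return 0
          -> return 0
        -> return 0
      -> return 0
    -> return 0
  -> return 0
-> return 0

n_calls is incremented once per call. f is entered once for each m = 6, 5, 4, 3, 2, 1, 0 (the m <= 0 call returns without recursing), i.e. 6 + 1 calls.
n_calls = 7

Final answer: 7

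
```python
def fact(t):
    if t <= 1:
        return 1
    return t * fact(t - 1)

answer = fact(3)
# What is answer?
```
Call trace:
fact(t=3)
  fact(t=2)
    fact(t=1)
    -> return 1
  -> return 2
-> return 6

Final answer: 6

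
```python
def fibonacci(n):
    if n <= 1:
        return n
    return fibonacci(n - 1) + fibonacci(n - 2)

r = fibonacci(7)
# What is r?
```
Call trace (a repeated sub-call is expanded the first time; later identical calls just restate its return value):
fibonacci(n=7)
  fibonacci(n=6)
    fibonacci(n=5)
      fibonacci(n=4)
        fibonacci(n=3)
          fibonacci(n=2)
            fibonacci(n=1)
            -> return 1
            fibonacci(n=0)
            -> return 0
          -> return 1
          fibonacci(n=1)
          -> return 1
        -> return 2
        fibonacci(n=2) -> return 1  (same call as traced above)
      -> return 3
      fibonacci(n=3) -> return 2  (same call as traced above)
    -> return 5
    fibonacci(n=4) -> return 3  (same call as traced above)
  -> return 8
  fibonacci(n=5) -> return 5  (same call as traced above)
-> return 13

Final answer: 13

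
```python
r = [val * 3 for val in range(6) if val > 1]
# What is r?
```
Trace:
  val=0
  val=1
  val=2
  val=3
  val=4
  val=5
  r=[6, 9, 12, 15]

Final answer: [6, 9, 12, 15]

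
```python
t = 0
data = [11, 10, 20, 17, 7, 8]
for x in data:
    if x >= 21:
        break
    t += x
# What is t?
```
Trace:
  t=0
  t=11, x=11
  t=21, x=10
  t=41, x=20
  t=58, x=17
  t=65, x=7
  t=73, x=8

Final answer: 73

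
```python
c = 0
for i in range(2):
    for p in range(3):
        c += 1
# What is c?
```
Trace:
  c=0
  c=1, i=0, p=0
  c=2, i=0, p=1
  c=3, i=0, p=2
  c=4, i=1, p=0
  c=5, i=1, p=1
  c=6, i=1, p=2

Final answer: 6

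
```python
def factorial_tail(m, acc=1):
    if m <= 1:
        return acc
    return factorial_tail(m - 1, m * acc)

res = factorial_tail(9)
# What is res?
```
Call trace:
factorial_tail(m=9, acc=1)
  factorial_tail(m=8, acc=9)
    factorial_tail(m=7, acc=72)
      factorial_tail(m=6, acc=504)
        factorial_tail(m=5, acc=3024)
          factorial_tail(m=4, acc=15120)
            factorial_tail(m=3, acc=60480)
              factorial_tail(m=2, acc=181440)
                factorial_tail(m=1, acc=362880)
                -> return 362880
              -> return 362880
            -> return 362880
          -> return 362880
        -> return 362880
      -> return 362880
    -> return 362880
  -> return 362880
-> return 362880

Final answer: 362880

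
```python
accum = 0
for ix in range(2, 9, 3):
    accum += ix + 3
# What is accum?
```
Trace:
  accum=0
  accum=5, ix=2
  accum=13, ix=5
  accum=24, ix=8

Final answer: 24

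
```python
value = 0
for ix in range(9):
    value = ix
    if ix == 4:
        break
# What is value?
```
Trace:
  value=0
  value=0, ix=0
  value=1, ix=1
  value=2, ix=2
  value=3, ix=3
  value=4, ix=4

Final answer: 4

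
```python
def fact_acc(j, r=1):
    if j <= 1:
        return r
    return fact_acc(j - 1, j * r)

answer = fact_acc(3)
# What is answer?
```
Call trace:
fact_acc(j=3, r=1)
  fact_acc(j=2, r=3)
    fact_acc(j=1, r=6)
    -> return 6
  -> return 6
-> return 6

Final answer: 6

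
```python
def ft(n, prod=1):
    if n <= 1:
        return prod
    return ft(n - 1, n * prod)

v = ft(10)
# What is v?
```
Call trace:
ft(n=10, prod=1)
  ft(n=9, prod=10)
    ft(n=8, prod=90)
      ft(n=7, prod=720)
        ft(n=6, prod=5040)
          ft(n=5, prod=30240)
            ft(n=4, prod=151200)
              ft(n=3, prod=604800)
                ft(n=2, prod=1814400)
                  ft(n=1, prod=3628800)
                  -> return 3628800
                -> return 3628800
              -> return 3628800
            -> return 3628800
          -> return 3628800
        -> return 3628800
      -> return 3628800
    -> return 3628800
  -> return 3628800
-> return 3628800

Final answer: 3628800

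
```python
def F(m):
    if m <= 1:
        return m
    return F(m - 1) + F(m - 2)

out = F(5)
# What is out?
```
Call trace (a repeated sub-call is expanded the first time; later identical calls just restate its return value):
F(m=5)
  F(m=4)
    F(m=3)
      F(m=2)
        F(m=1)
        -> return 1
        F(m=0)
        -> return 0
      -> return 1
      F(m=1)
      -> return 1
    -> return 2
    F(m=2) -> return 1  (same call as traced above)
  -> return 3
  F(m=3) -> return 2  (same call as traced above)
-> return 5

Final answer: 5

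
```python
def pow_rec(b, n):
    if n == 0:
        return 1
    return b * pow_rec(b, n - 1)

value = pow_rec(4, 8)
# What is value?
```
Call trace:
pow_rec(b=4, n=8)
  pow_rec(b=4, n=7)
    pow_rec(b=4, n=6)
      pow_rec(b=4, n=5)
        pow_rec(b=4, n=4)
          pow_rec(b=4, n=3)
            pow_rec(b=4, n=2)
              pow_rec(b=4, n=1)
                pow_rec(b=4, n=0)
                -> return 1
              -> return 4
            -> return 16
          -> return 64
        -> return 256
      -> return 1024
    -> return 4096
  -> return 16384
-> return 65536

Final answer: 65536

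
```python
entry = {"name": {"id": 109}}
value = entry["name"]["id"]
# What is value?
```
Trace:
  entry={'name': {'id': 109}}
  entry={'name': {'id': 109}}, value=109

Final answer: 109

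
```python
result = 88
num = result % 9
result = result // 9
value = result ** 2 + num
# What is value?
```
Trace:
  result=88
  result=88, num=7
  result=9, num=7
  result=9, num=7, value=88

Final answer: 88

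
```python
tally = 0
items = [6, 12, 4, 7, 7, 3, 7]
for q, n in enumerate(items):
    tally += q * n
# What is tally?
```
Trace:
  tally=0
  tally=0, q=0, n=6
  tally=12, q=1, n=12
  tally=20, q=2, n=4
  tally=41, q=3, n=7
  tally=69, q=4, n=7
  tally=84, q=5, n=3
  tally=126, q=6, n=7

Final answer: 126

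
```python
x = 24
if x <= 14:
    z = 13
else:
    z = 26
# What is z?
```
Trace:
  x=24
  x=24, z=26

Final answer: 26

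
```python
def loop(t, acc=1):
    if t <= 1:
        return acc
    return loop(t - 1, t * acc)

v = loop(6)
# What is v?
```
Call trace:
loop(t=6, acc=1)
  loop(t=5, acc=6)
    loop(t=4, acc=30)
      loop(t=3, acc=120)
        loop(t=2, acc=360)
          loop(t=1, acc=720)
          -> return 720
        -> return 720
      -> return 720
    -> return 720
  -> return 720
-> return 720

Final answer: 720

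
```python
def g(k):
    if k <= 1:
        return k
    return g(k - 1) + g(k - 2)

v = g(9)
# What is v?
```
Call trace (a repeated sub-call is expanded the first time; later identical calls just restate its return value):
g(k=9)
  g(k=8)
    g(k=7)
      g(k=6)
        g(k=5)
          g(k=4)
            g(k=3)
              g(k=2)
                g(k=1)
                -> return 1
                g(k=0)
                -> return 0
              -> return 1
              g(k=1)
              -> return 1
            -> return 2
            g(k=2) -> return 1  (same call as traced above)
          -> return 3
          g(k=3) -> return 2  (same call as traced above)
        -> return 5
        g(k=4) -> return 3  (same call as traced above)
      -> return 8
      g(k=5) -> return 5  (same call as traced above)
    -> return 13
    g(k=6) -> return 8  (same call as traced above)
  -> return 21
  g(k=7) -> return 13  (same call as traced above)
-> return 34

Final answer: 34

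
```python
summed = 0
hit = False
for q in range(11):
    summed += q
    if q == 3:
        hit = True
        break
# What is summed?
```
Trace:
  summed=0
  summed=0, hit=False
  summed=0, hit=False, q=0
  summed=1, hit=False, q=1
  summed=3, hit=False, q=2
  summed=6, hit=True, q=3

Final answer: 6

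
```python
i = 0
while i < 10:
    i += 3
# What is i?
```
Trace:
  i=0
  i=3
  i=6
  i=9
  i=12

Final answer: 12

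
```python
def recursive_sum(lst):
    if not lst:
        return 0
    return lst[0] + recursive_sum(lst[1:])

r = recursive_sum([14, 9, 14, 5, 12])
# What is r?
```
Call trace:
recursive_sum(lst=[14, 9, 14, 5, 12])
  recursive_sum(lst=[9, 14, 5, 12])
    recursive_sum(lst=[14, 5, 12])
      recursive_sum(lst=[5, 12])
        recursive_sum(lst=[12])
          recursive_sum(lst=[])
          -> return 0
        -> return 12
      -> return 17
    -> return 31
  -> return 40
-> return 54

Final answer: 54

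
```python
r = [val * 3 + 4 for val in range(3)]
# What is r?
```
Trace:
  val=0
  val=1
  val=2
  r=[4, 7, 10]

Final answer: [4, 7, 10]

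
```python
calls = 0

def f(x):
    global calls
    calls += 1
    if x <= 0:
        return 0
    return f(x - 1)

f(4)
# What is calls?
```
Call trace:
f(x=4)
  f(x=3)
    f(x=2)
      f(x=1)
        f(x=0)
        -> return 0
      -> return 0
    -> return 0
  -> return 0
-> return 0

calls is incremented once per call. f is entered once for each x = 4, 3, 2, 1, 0 (the x <= 0 call returns without recursing), i.e. 4 + 1 calls.
calls = 5

Final answer: 5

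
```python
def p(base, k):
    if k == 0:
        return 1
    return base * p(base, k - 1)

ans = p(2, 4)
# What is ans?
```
Call trace:
p(base=2, k=4)
  p(base=2, k=3)
    p(base=2, k=2)
      p(base=2, k=1)
        p(base=2, k=0)
        -> return 1
      -> return 2
    -> return 4
  -> return 8
-> return 16

Final answer: 16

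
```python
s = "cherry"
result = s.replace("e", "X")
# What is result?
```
Trace:
  s='cherry'
  s='cherry', result='chXrry'

Final answer: 'chXrry'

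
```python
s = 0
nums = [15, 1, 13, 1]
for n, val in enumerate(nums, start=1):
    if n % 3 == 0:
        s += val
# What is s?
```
Trace:
  s=0
  s=0, n=1, val=15
  s=0, n=2, val=1
  s=13, n=3, val=13
  s=13, n=4, val=1

Final answer: 13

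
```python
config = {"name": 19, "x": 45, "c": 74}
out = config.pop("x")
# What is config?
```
Trace:
  config={'name': 19, 'x': 45, 'c': 74}
  config={'name': 19, 'c': 74}, out=45

Final answer: {'name': 19, 'c': 74}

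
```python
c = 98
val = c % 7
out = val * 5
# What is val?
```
Trace:
  c=98
  c=98, val=0
  c=98, val=0, out=0

Final answer: 0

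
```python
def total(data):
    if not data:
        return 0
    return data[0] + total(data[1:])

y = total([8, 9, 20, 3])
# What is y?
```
Call trace:
total(data=[8, 9, 20, 3])
  total(data=[9, 20, 3])
    total(data=[20, 3])
      total(data=[3])
        total(data=[])
        -> return 0
      -> return 3
    -> return 23
  -> return 32
-> return 40

Final answer: 40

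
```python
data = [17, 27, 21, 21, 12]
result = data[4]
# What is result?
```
Trace:
  data=[17, 27, 21, 21, 12]
  data=[17, 27, 21, 21, 12], result=12

Final answer: 12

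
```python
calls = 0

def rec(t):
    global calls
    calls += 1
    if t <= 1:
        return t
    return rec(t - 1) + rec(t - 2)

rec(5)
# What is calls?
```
Call trace (a repeated sub-call is expanded the first time; later identical calls just restate its return value):
rec(t=5)
  rec(t=4)
    rec(t=3)
      rec(t=2)
        rec(t=1)
        -> return 1
        rec(t=0)
        -> return 0
      -> return 1
      rec(t=1)
      -> return 1
    -> return 2
    rec(t=2) -> return 1  (same call as traced above)
  -> return 3
  rec(t=3) -> return 2  (same call as traced above)
-> return 5

calls is incremented once per call, so count the calls in each subtree. Let C(t) = number of calls made by rec(t).
C(0) = C(1) = 1 (base case, no recursion); C(t) = 1 + C(t - 1) + C(t - 2) otherwise.
C(2) = 1 + C(1) + C(0) = 1 + 1 + 1 = 3
C(3) = 1 + C(2) + C(1) = 1 + 3 + 1 = 5
C(4) = 1 + C(3) + C(2) = 1 + 5 + 3 = 9
C(5) = 1 + C(4) + C(3) = 1 + 9 + 5 = 15
calls = C(5) = 15

Final answer: 15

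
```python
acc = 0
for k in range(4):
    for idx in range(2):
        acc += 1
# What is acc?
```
Trace:
  acc=0
  acc=1, k=0, idx=0
  acc=2, k=0, idx=1
  acc=3, k=1, idx=0
  acc=4, k=1, idx=1
  acc=5, k=2, idx=0
  acc=6, k=2, idx=1
  acc=7, k=3, idx=0
  acc=8, k=3, idx=1

Final answer: 8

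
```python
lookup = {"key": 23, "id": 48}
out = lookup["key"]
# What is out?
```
Trace:
  lookup={'key': 23, 'id': 48}
  lookup={'key': 23, 'id': 48}, out=23

Final answer: 23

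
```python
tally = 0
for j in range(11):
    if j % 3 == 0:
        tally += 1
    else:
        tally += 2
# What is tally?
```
Trace:
  tally=0
  tally=1, j=0
  tally=3, j=1
  tally=5, j=2
  tally=6, j=3
  tally=8, j=4
  tally=10, j=5
  tally=11, j=6
  tally=13, j=7
  tally=15, j=8
  tally=16, j=9
  tally=18, j=10

Final answer: 18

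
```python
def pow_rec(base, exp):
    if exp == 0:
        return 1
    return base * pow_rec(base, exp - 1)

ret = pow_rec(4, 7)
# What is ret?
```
Call trace:
pow_rec(base=4, exp=7)
  pow_rec(base=4, exp=6)
    pow_rec(base=4, exp=5)
      pow_rec(base=4, exp=4)
        pow_rec(base=4, exp=3)
          pow_rec(base=4, exp=2)
            pow_rec(base=4, exp=1)
              pow_rec(base=4, exp=0)
              -> return 1
            -> return 4
          -> return 16
        -> return 64
      -> return 256
    -> return 1024
  -> return 4096
-> return 16384

Final answer: 16384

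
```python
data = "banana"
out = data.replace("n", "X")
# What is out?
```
Trace:
  data='banana'
  data='banana', out='baXaXa'

Final answer: 'baXaXa'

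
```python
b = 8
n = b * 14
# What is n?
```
Trace:
  b=8
  b=8, n=112

Final answer: 112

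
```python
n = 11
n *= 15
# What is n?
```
Trace:
  n=11
  n=165

Final answer: 165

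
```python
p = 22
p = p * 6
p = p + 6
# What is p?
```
Trace:
  p=22
  p=132
  p=138

Final answer: 138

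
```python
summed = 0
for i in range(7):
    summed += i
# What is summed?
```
Trace:
  summed=0
  summed=0, i=0
  summed=1, i=1
  summed=3, i=2
  summed=6, i=3
  summed=10, i=4
  summed=15, i=5
  summed=21, i=6

Final answer: 21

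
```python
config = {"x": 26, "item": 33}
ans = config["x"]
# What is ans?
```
Trace:
  config={'x': 26, 'item': 33}
  config={'x': 26, 'item': 33}, ans=26

Final answer: 26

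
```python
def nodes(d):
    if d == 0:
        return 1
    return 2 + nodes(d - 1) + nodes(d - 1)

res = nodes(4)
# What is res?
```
Call trace (a repeated sub-call is expanded the first time; later identical calls just restate its return value):
nodes(d=4)
  nodes(d=3)
    nodes(d=2)
      nodes(d=1)
        nodes(d=0)
        -> return 1
        nodes(d=0)
        -> return 1
      -> return 4
      nodes(d=1) -> return 4  (same call as traced above)
    -> return 10
    nodes(d=2) -> return 10  (same call as traced above)
  -> return 22
  nodes(d=3) -> return 22  (same call as traced above)
-> return 46

Final answer: 46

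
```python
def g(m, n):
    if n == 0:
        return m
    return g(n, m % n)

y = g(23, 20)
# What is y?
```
Call trace:
g(m=23, n=20)
  g(m=20, n=3)
    g(m=3, n=2)
      g(m=2, n=1)
        g(m=1, n=0)
        -> return 1
      -> return 1
    -> return 1
  -> return 1
-> return 1

Final answer: 1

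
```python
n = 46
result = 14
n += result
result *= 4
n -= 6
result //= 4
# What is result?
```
Trace:
  n=46
  n=46, result=14
  n=60, result=14
  n=60, result=56
  n=54, result=56
  n=54, result=14

Final answer: 14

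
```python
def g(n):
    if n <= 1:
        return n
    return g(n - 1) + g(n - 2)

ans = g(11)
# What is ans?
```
Call trace (a repeated sub-call is expanded the first time; later identical calls just restate its return value):
g(n=11)
  g(n=10)
    g(n=9)
      g(n=8)
        g(n=7)
          g(n=6)
            g(n=5)
              g(n=4)
                g(n=3)
                  g(n=2)
                    g(n=1)
                    -> return 1
                    g(n=0)
                    -> return 0
                  -> return 1
                  g(n=1)
                  -> return 1
                -> return 2
                g(n=2) -> return 1  (same call as traced above)
              -> return 3
              g(n=3) -> return 2  (same call as traced above)
            -> return 5
            g(n=4) -> return 3  (same call as traced above)
          -> return 8
          g(n=5) -> return 5  (same call as traced above)
        -> return 13
        g(n=6) -> return 8  (same call as traced above)
      -> return 21
      g(n=7) -> return 13  (same call as traced above)
    -> return 34
    g(n=8) -> return 21  (same call as traced above)
  -> return 55
  g(n=9) -> return 34  (same call as traced above)
-> return 89

Final answer: 89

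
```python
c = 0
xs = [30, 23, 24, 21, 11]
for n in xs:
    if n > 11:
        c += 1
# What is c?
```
Trace:
  c=0
  c=1, n=30
  c=2, n=23
  c=3, n=24
  c=4, n=21
  c=4, n=11

Final answer: 4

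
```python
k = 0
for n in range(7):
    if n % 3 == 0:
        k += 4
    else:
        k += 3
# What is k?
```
Trace:
  k=0
  k=4, n=0
  k=7, n=1
  k=10, n=2
  k=14, n=3
  k=17, n=4
  k=20, n=5
  k=24, n=6

Final answer: 24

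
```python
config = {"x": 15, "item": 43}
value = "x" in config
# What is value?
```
Trace:
  config={'x': 15, 'item': 43}
  config={'x': 15, 'item': 43}, value=True

Final answer: True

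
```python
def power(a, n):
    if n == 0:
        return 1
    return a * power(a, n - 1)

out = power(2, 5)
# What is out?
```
Call trace:
power(a=2, n=5)
  power(a=2, n=4)
    power(a=2, n=3)
      power(a=2, n=2)
        power(a=2, n=1)
          power(a=2, n=0)
          -> return 1
        -> return 2
      -> return 4
    -> return 8
  -> return 16
-> return 32

Final answer: 32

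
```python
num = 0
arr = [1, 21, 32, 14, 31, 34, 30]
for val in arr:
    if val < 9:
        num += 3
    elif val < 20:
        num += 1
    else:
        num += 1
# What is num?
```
Trace:
  num=0
  num=3, val=1
  num=4, val=21
  num=5, val=32
  num=6, val=14
  num=7, val=31
  num=8, val=34
  num=9, val=30

Final answer: 9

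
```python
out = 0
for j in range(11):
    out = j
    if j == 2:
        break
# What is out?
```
Trace:
  out=0
  out=0, j=0
  out=1, j=1
  out=2, j=2

Final answer: 2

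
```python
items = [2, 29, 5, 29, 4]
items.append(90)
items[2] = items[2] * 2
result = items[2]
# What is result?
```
Trace:
  items=[2, 29, 5, 29, 4]
  items=[2, 29, 5, 29, 4, 90]
  items=[2, 29, 10, 29, 4, 90]
  items=[2, 29, 10, 29, 4, 90], result=10

Final answer: 10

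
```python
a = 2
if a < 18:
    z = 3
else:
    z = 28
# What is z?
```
Trace:
  a=2
  a=2, z=3

Final answer: 3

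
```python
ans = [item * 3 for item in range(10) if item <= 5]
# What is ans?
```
Trace:
  item=0
  item=1
  item=2
  item=3
  item=4
  item=5
  item=6
  item=7
  item=8
  item=9
  ans=[0, 3, 6, 9, 12, 15]

Final answer: [0, 3, 6, 9, 12, 15]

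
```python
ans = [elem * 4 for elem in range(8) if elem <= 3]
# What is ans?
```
Trace:
  elem=0
  elem=1
  elem=2
  elem=3
  elem=4
  elem=5
  elem=6
  elem=7
  ans=[0, 4, 8, 12]

Final answer: [0, 4, 8, 12]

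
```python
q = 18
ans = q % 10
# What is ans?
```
Trace:
  q=18
  q=18, ans=8

Final answer: 8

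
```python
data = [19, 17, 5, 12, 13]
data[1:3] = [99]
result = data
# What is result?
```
Trace:
  data=[19, 17, 5, 12, 13]
  data=[19, 99, 12, 13]
  data=[19, 99, 12, 13], result=[19, 99, 12, 13]

Final answer: [19, 99, 12, 13]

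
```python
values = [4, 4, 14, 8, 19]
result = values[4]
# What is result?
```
Trace:
  values=[4, 4, 14, 8, 19]
  values=[4, 4, 14, 8, 19], result=19

Final answer: 19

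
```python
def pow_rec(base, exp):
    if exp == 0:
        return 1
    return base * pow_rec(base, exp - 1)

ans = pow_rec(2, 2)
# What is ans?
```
Call trace:
pow_rec(base=2, exp=2)
  pow_rec(base=2, exp=1)
    pow_rec(base=2, exp=0)
    -> return 1
  -> return 2
-> return 4

Final answer: 4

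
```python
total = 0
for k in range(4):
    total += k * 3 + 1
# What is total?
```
Trace:
  total=0
  total=1, k=0
  total=5, k=1
  total=12, k=2
  total=22, k=3

Final answer: 22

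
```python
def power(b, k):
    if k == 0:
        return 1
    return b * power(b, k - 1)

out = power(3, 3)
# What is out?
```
Call trace:
power(b=3, k=3)
  power(b=3, k=2)
    power(b=3, k=1)
      power(b=3, k=0)
      -> return 1
    -> return 3
  -> return 9
-> return 27

Final answer: 27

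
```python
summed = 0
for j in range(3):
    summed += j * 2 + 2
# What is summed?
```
Trace:
  summed=0
  summed=2, j=0
  summed=6, j=1
  summed=12, j=2

Final answer: 12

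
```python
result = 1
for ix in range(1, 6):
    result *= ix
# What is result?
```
Trace:
  result=1
  result=1, ix=1
  result=2, ix=2
  result=6, ix=3
  result=24, ix=4
  result=120, ix=5

Final answer: 120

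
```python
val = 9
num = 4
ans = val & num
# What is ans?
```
Trace:
  val=9
  val=9, num=4
  val=9, num=4, ans=0

Final answer: 0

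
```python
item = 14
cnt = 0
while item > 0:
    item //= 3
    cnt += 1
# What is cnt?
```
Trace:
  item=14
  item=14, cnt=0
  item=4, cnt=1
  item=1, cnt=2
  item=0, cnt=3

Final answer: 3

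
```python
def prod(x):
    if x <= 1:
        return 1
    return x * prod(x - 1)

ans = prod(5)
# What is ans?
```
Call trace:
prod(x=5)
  prod(x=4)
    prod(x=3)
      prod(x=2)
        prod(x=1)
        -> return 1
      -> return 2
    -> return 6
  -> return 24
-> return 120

Final answer: 120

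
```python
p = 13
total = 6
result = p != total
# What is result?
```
Trace:
  p=13
  p=13, total=6
  p=13, total=6, result=True

Final answer: True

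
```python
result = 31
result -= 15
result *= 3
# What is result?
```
Trace:
  result=31
  result=16
  result=48

Final answer: 48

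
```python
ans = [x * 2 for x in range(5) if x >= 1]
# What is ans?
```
Trace:
  x=0
  x=1
  x=2
  x=3
  x=4
  ans=[2, 4, 6, 8]

Final answer: [2, 4, 6, 8]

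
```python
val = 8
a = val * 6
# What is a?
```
Trace:
  val=8
  val=8, a=48

Final answer: 48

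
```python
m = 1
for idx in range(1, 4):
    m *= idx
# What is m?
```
Trace:
  m=1
  m=1, idx=1
  m=2, idx=2
  m=6, idx=3

Final answer: 6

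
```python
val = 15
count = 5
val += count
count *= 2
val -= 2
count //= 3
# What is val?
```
Trace:
  val=15
  val=15, count=5
  val=20, count=5
  val=20, count=10
  val=18, count=10
  val=18, count=3

Final answer: 18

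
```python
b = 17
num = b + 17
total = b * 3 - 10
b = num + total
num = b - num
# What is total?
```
Trace:
  b=17
  b=17, num=34
  b=17, num=34, total=41
  b=75, num=34, total=41
  b=75, num=41, total=41

Final answer: 41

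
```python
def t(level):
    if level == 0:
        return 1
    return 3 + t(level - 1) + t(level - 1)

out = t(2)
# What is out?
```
Call trace (a repeated sub-call is expanded the first time; later identical calls just restate its return value):
t(level=2)
  t(level=1)
    t(level=0)
    -> return 1
    t(level=0)
    -> return 1
  -> return 5
  t(level=1) -> return 5  (same call as traced above)
-> return 13

Final answer: 13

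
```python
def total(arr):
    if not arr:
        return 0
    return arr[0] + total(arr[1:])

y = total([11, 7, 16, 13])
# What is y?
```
Call trace:
total(arr=[11, 7, 16, 13])
  total(arr=[7, 16, 13])
    total(arr=[16, 13])
      total(arr=[13])
        total(arr=[])
        -> return 0
      -> return 13
    -> return 29
  -> return 36
-> return 47

Final answer: 47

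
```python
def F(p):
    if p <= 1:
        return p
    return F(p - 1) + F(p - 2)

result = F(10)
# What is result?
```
Call trace (a repeated sub-call is expanded the first time; later identical calls just restate its return value):
F(p=10)
  F(p=9)
    F(p=8)
      F(p=7)
        F(p=6)
          F(p=5)
            F(p=4)
              F(p=3)
                F(p=2)
                  F(p=1)
                  -> return 1
                  F(p=0)
                  -> return 0
                -> return 1
                F(p=1)
                -> return 1
              -> return 2
              F(p=2) -> return 1  (same call as traced above)
            -> return 3
            F(p=3) -> return 2  (same call as traced above)
          -> return 5
          F(p=4) -> return 3  (same call as traced above)
        -> return 8
        F(p=5) -> return 5  (same call as traced above)
      -> return 13
      F(p=6) -> return 8  (same call as traced above)
    -> return 21
    F(p=7) -> return 13  (same call as traced above)
  -> return 34
  F(p=8) -> return 21  (same call as traced above)
-> return 55

Final answer: 55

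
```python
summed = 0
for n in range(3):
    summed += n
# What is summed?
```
Trace:
  summed=0
  summed=0, n=0
  summed=1, n=1
  summed=3, n=2

Final answer: 3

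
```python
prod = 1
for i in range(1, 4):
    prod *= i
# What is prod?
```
Trace:
  prod=1
  prod=1, i=1
  prod=2, i=2
  prod=6, i=3

Final answer: 6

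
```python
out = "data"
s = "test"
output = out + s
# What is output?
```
Trace:
  out='data'
  out='data', s='test'
  out='data', s='test', output='datatest'

Final answer: 'datatest'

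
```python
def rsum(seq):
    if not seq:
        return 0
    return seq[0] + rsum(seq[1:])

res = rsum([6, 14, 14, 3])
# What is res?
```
Call trace:
rsum(seq=[6, 14, 14, 3])
  rsum(seq=[14, 14, 3])
    rsum(seq=[14, 3])
      rsum(seq=[3])
        rsum(seq=[])
        -> return 0
      -> return 3
    -> return 17
  -> return 31
-> return 37

Final answer: 37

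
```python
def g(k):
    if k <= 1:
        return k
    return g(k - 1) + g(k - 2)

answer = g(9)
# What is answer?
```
Call trace (a repeated sub-call is expanded the first time; later identical calls just restate its return value):
g(k=9)
  g(k=8)
    g(k=7)
      g(k=6)
        g(k=5)
          g(k=4)
            g(k=3)
              g(k=2)
                g(k=1)
                -> return 1
                g(k=0)
                -> return 0
              -> return 1
              g(k=1)
              -> return 1
            -> return 2
            g(k=2) -> return 1  (same call as traced above)
          -> return 3
          g(k=3) -> return 2  (same call as traced above)
        -> return 5
        g(k=4) -> return 3  (same call as traced above)
      -> return 8
      g(k=5) -> return 5  (same call as traced above)
    -> return 13
    g(k=6) -> return 8  (same call as traced above)
  -> return 21
  g(k=7) -> return 13  (same call as traced above)
-> return 34

Final answer: 34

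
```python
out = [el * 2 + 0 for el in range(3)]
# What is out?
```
Trace:
  el=0
  el=1
  el=2
  out=[0, 2, 4]

Final answer: [0, 2, 4]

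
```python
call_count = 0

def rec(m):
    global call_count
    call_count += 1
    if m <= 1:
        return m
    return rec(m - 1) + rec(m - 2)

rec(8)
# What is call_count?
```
Call trace (a repeated sub-call is expanded the first time; later identical calls just restate its return value):
rec(m=8)
  rec(m=7)
    rec(m=6)
      rec(m=5)
        rec(m=4)
          rec(m=3)
            rec(m=2)
              rec(m=1)
              -> return 1
              rec(m=0)
              -> return 0
            -> return 1
            rec(m=1)
            -> return 1
          -> return 2
          rec(m=2) -> return 1  (same call as traced above)
        -> return 3
        rec(m=3) -> return 2  (same call as traced above)
      -> return 5
      rec(m=4) -> return 3  (same call as traced above)
    -> return 8
    rec(m=5) -> return 5  (same call as traced above)
  -> return 13
  rec(m=6) -> return 8  (same call as traced above)
-> return 21

call_count is incremented once per call, so count the calls in each subtree. Let C(m) = number of calls made by rec(m).
C(0) = C(1) = 1 (base case, no recursion); C(m) = 1 + C(m - 1) + C(m - 2) otherwise.
C(2) = 1 + C(1) + C(0) = 1 + 1 + 1 = 3
C(3) = 1 + C(2) + C(1) = 1 + 3 + 1 = 5
C(4) = 1 + C(3) + C(2) = 1 + 5 + 3 = 9
C(5) = 1 + C(4) + C(3) = 1 + 9 + 5 = 15
C(6) = 1 + C(5) + C(4) = 1 + 15 + 9 = 25
C(7) = 1 + C(6) + C(5) = 1 + 25 + 15 = 41
C(8) = 1 + C(7) + C(6) = 1 + 41 + 25 = 67
call_count = C(8) = 67

Final answer: 67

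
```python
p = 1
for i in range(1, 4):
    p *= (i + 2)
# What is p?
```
Trace:
  p=1
  p=3, i=1
  p=12, i=2
  p=60, i=3

Final answer: 60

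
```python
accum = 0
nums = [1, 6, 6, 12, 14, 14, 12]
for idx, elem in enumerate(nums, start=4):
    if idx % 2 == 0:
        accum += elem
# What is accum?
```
Trace:
  accum=0
  accum=1, idx=4, elem=1
  accum=1, idx=5, elem=6
  accum=7, idx=6, elem=6
  accum=7, idx=7, elem=12
  accum=21, idx=8, elem=14
  accum=21, idx=9, elem=14
  accum=33, idx=10, elem=12

Final answer: 33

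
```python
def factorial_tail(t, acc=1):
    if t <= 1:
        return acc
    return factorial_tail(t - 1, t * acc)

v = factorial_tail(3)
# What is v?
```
Call trace:
factorial_tail(t=3, acc=1)
  factorial_tail(t=2, acc=3)
    factorial_tail(t=1, acc=6)
    -> return 6
  -> return 6
-> return 6

Final answer: 6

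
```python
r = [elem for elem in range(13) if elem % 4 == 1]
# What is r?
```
Trace:
  elem=0
  elem=1
  elem=2
  elem=3
  elem=4
  elem=5
  elem=6
  elem=7
  elem=8
  elem=9
  elem=10
  elem=11
  elem=12
  r=[1, 5, 9]

Final answer: [1, 5, 9]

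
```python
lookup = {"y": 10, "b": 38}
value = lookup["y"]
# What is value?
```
Trace:
  lookup={'y': 10, 'b': 38}
  lookup={'y': 10, 'b': 38}, value=10

Final answer: 10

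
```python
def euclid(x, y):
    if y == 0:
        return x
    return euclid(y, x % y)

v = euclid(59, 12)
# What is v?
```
Call trace:
euclid(x=59, y=12)
  euclid(x=12, y=11)
    euclid(x=11, y=1)
      euclid(x=1, y=0)
      -> return 1
    -> return 1
  -> return 1
-> return 1

Final answer: 1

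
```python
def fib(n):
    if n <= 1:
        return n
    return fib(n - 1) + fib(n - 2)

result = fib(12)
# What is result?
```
Call trace (a repeated sub-call is expanded the first time; later identical calls just restate its return value):
fib(n=12)
  fib(n=11)
    fib(n=10)
      fib(n=9)
        fib(n=8)
          fib(n=7)
            fib(n=6)
              fib(n=5)
                fib(n=4)
                  fib(n=3)
                    fib(n=2)
                      fib(n=1)
                      -> return 1
                      fib(n=0)
                      -> return 0
                    -> return 1
                    fib(n=1)
                    -> return 1
                  -> return 2
                  fib(n=2) -> return 1  (same call as traced above)
                -> return 3
                fib(n=3) -> return 2  (same call as traced above)
              -> return 5
              fib(n=4) -> return 3  (same call as traced above)
            -> return 8
            fib(n=5) -> return 5  (same call as traced above)
          -> return 13
          fib(n=6) -> return 8  (same call as traced above)
        -> return 21
        fib(n=7) -> return 13  (same call as traced above)
      -> return 34
      fib(n=8) -> return 21  (same call as traced above)
    -> return 55
    fib(n=9) -> return 34  (same call as traced above)
  -> return 89
  fib(n=10) -> return 55  (same call as traced above)
-> return 144

Final answer: 144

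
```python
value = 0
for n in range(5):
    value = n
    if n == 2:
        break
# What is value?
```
Trace:
  value=0
  value=0, n=0
  value=1, n=1
  value=2, n=2

Final answer: 2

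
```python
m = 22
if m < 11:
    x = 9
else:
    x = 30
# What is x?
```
Trace:
  m=22
  m=22, x=30

Final answer: 30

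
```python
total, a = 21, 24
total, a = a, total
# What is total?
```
Trace:
  total=21, a=24
  total=24, a=21

Final answer: 24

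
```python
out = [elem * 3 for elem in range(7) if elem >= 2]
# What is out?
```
Trace:
  elem=0
  elem=1
  elem=2
  elem=3
  elem=4
  elem=5
  elem=6
  out=[6, 9, 12, 15, 18]

Final answer: [6, 9, 12, 15, 18]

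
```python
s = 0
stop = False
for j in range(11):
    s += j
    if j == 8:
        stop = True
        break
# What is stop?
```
Trace:
  s=0
  s=0, stop=False
  s=0, stop=False, j=0
  s=1, stop=False, j=1
  s=3, stop=False, j=2
  s=6, stop=False, j=3
  s=10, stop=False, j=4
  s=15, stop=False, j=5
  s=21, stop=False, j=6
  s=28, stop=False, j=7
  s=36, stop=True, j=8

Final answer: True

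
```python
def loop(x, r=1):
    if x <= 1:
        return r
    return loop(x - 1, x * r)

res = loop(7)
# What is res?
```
Call trace:
loop(x=7, r=1)
  loop(x=6, r=7)
    loop(x=5, r=42)
      loop(x=4, r=210)
        loop(x=3, r=840)
          loop(x=2, r=2520)
            loop(x=1, r=5040)
            -> return 5040
          -> return 5040
        -> return 5040
      -> return 5040
    -> return 5040
  -> return 5040
-> return 5040

Final answer: 5040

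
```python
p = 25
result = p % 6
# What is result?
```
Trace:
  p=25
  p=25, result=1

Final answer: 1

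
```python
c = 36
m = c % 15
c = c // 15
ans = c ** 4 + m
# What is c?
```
Trace:
  c=36
  c=36, m=6
  c=2, m=6
  c=2, m=6, ans=22

Final answer: 2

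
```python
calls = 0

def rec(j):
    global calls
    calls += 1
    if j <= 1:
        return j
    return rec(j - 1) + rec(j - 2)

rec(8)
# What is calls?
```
Call trace (a repeated sub-call is expanded the first time; later identical calls just restate its return value):
rec(j=8)
  rec(j=7)
    rec(j=6)
      rec(j=5)
        rec(j=4)
          rec(j=3)
            rec(j=2)
              rec(j=1)
              -> return 1
              rec(j=0)
              -> return 0
            -> return 1
            rec(j=1)
            -> return 1
          -> return 2
          rec(j=2) -> return 1  (same call as traced above)
        -> return 3
        rec(j=3) -> return 2  (same call as traced above)
      -> return 5
      rec(j=4) -> return 3  (same call as traced above)
    -> return 8
    rec(j=5) -> return 5  (same call as traced above)
  -> return 13
  rec(j=6) -> return 8  (same call as traced above)
-> return 21

calls is incremented once per call, so count the calls in each subtree. Let C(j) = number of calls made by rec(j).
C(0) = C(1) = 1 (base case, no recursion); C(j) = 1 + C(j - 1) + C(j - 2) otherwise.
C(2) = 1 + C(1) + C(0) = 1 + 1 + 1 = 3
C(3) = 1 + C(2) + C(1) = 1 + 3 + 1 = 5
C(4) = 1 + C(3) + C(2) = 1 + 5 + 3 = 9
C(5) = 1 + C(4) + C(3) = 1 + 9 + 5 = 15
C(6) = 1 + C(5) + C(4) = 1 + 15 + 9 = 25
C(7) = 1 + C(6) + C(5) = 1 + 25 + 15 = 41
C(8) = 1 + C(7) + C(6) = 1 + 41 + 25 = 67
calls = C(8) = 67

Final answer: 67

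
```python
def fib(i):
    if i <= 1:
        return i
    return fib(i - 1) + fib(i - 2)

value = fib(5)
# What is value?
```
Call trace (a repeated sub-call is expanded the first time; later identical calls just restate its return value):
fib(i=5)
  fib(i=4)
    fib(i=3)
      fib(i=2)
        fib(i=1)
        -> return 1
        fib(i=0)
        -> return 0
      -> return 1
      fib(i=1)
      -> return 1
    -> return 2
    fib(i=2) -> return 1  (same call as traced above)
  -> return 3
  fib(i=3) -> return 2  (same call as traced above)
-> return 5

Final answer: 5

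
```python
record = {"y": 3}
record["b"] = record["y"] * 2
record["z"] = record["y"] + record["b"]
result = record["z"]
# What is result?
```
Trace:
  record={'y': 3}
  record={'y': 3, 'b': 6}
  record={'y': 3, 'b': 6, 'z': 9}
  record={'y': 3, 'b': 6, 'z': 9}, result=9

Final answer: 9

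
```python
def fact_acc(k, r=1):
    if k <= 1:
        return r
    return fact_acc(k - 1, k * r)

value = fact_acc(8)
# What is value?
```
Call trace:
fact_acc(k=8, r=1)
  fact_acc(k=7, r=8)
    fact_acc(k=6, r=56)
      fact_acc(k=5, r=336)
        fact_acc(k=4, r=1680)
          fact_acc(k=3, r=6720)
            fact_acc(k=2, r=20160)
              fact_acc(k=1, r=40320)
              -> return 40320
            -> return 40320
          -> return 40320
        -> return 40320
      -> return 40320
    -> return 40320
  -> return 40320
-> return 40320

Final answer: 40320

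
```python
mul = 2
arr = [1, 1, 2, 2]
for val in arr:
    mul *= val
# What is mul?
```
Trace:
  mul=2
  mul=2, val=1
  mul=2, val=1
  mul=4, val=2
  mul=8, val=2

Final answer: 8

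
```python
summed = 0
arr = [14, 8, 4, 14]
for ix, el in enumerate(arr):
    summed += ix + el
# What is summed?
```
Trace:
  summed=0
  summed=14, ix=0, el=14
  summed=23, ix=1, el=8
  summed=29, ix=2, el=4
  summed=46, ix=3, el=14

Final answer: 46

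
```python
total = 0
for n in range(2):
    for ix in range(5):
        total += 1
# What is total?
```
Trace:
  total=0
  total=1, n=0, ix=0
  total=2, n=0, ix=1
  total=3, n=0, ix=2
  total=4, n=0, ix=3
  total=5, n=0, ix=4
  total=6, n=1, ix=0
  total=7, n=1, ix=1
  total=8, n=1, ix=2
  total=9, n=1, ix=3
  total=10, n=1, ix=4

Final answer: 10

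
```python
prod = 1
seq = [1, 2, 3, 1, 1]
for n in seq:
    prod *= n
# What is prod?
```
Trace:
  prod=1
  prod=1, n=1
  prod=2, n=2
  prod=6, n=3
  prod=6, n=1
  prod=6, n=1

Final answer: 6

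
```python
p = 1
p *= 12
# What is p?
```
Trace:
  p=1
  p=12

Final answer: 12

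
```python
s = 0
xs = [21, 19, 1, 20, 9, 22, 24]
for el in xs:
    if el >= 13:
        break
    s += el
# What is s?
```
Trace:
  s=0
  s=0, el=21

Final answer: 0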